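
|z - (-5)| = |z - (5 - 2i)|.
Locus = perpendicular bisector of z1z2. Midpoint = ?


Equal distances means the locus is the perpendicular bisector of z1 and z2.
Midpoint = ((-5+5)/2, (0+(-2))/2) = (0, -1.0000)

Perpendicular bisector through (0, -1.0000)


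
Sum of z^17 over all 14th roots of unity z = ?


The roots are w_k = w^k with w = e^(2*pi*i/14), and (w^k)^17 = (w^17)^k.
So S = 1 + u + u^2 + ... + u^(13) with u = w^17.
17 = 1*14 + 3, so 17 is not a multiple of 14: u = (w^14)^1 * w^3 = w^3 ≠ 1 (w is a primitive 14th root), while u^14 = (w^14)^17 = 1.
Geometric series: S = (1 - u^14)/(1 - u) = (1 - 1)/(1 - u) = 0

S = 0


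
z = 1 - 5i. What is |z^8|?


|z| = sqrt(1+25) = sqrt(26) = 5.0990
|z^8| = |z|^8 = (sqrt(26))^8 = 26^4 = 456976

|z^8| = 456976


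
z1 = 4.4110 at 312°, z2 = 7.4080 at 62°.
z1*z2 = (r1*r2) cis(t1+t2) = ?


r = 4.4110 * 7.4080 = 32.6767
theta = 312° + 62° = 374° = 14° (mod 360)

32.6767 cis(14°)


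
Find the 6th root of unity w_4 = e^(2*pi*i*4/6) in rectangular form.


Angle = 360*4/6 = 240°
a = cos(240°) = -0.5000
b = sin(240°) = -0.8660

-0.5000 - 0.8660i


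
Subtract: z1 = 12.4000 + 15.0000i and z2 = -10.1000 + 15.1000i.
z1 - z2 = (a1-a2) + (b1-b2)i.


Real: 12.4 + 10.1 = 22.5
Imag: 15 - 15.1 = -0.1

22.5000 - 0.1000i


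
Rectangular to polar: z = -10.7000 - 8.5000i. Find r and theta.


r = sqrt(114.49+72.25) = sqrt(186.74) = 13.6653
theta = atan2(-8.5, -10.7) = -141.5366 degrees

r = 13.6653, theta = -141.5366 degrees


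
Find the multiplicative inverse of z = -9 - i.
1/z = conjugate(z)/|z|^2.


|z|^2 = 81+1 = 82
1/z = (-9 + 1i)/82

1/z = -0.1098 + 0.0122i


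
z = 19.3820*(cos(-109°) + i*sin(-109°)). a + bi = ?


a = 19.3820*cos(-109°) = 19.3820*(-0.32557) = -6.3102
b = 19.3820*sin(-109°) = 19.3820*(-0.945519) = -18.3260

-6.3102 - 18.3260i


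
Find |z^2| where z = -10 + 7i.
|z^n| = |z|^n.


|z| = sqrt(100+49) = sqrt(149) = 12.2066
|z^2| = |z|^2 = (sqrt(149))^2 = 149

|z^2| = 149


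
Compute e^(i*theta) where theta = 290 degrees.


cos(290°) = 0.3420
sin(290°) = -0.9397

e^(i*290°) = 0.3420 - 0.9397i


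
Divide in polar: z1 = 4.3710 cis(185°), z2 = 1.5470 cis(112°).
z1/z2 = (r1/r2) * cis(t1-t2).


r = 4.3710 / 1.5470 = 2.8255
theta = 185° - 112° = 73° = 73° (mod 360)

2.8255 cis(73°)


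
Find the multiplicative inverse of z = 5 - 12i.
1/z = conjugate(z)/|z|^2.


|z|^2 = 25+144 = 169
1/z = (5 + 12i)/169

1/z = 0.0296 + 0.0710i


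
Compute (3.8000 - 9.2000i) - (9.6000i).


Real: 3.8 - 0 = 3.8
Imag: -9.2 - 9.6 = -18.8

3.8000 - 18.8000i


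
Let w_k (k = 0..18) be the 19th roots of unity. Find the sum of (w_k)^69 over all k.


The roots are w_k = w^k with w = e^(2*pi*i/19), and (w^k)^69 = (w^69)^k.
So S = 1 + u + u^2 + ... + u^(18) with u = w^69.
69 = 3*19 + 12, so 69 is not a multiple of 19: u = (w^19)^3 * w^12 = w^12 ≠ 1 (w is a primitive 19th root), while u^19 = (w^19)^69 = 1.
Geometric series: S = (1 - u^19)/(1 - u) = (1 - 1)/(1 - u) = 0

S = 0


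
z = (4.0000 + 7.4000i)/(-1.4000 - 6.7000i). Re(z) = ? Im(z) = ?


Multiply by conjugate: (4.0000 + 7.4000i)(-1.4000 + 6.7000i) / ((-1.4)^2 + (-6.7)^2)
Numerator real = 4*(-1.4) + 7.4*(-6.7) = -55.18
Numerator imag = 7.4*(-1.4) - 4*(-6.7) = 16.44
Denominator = 46.85
Re(z) = -55.18/46.85 = -1.1778
Im(z) = 16.44/46.85 = 0.3509

Re(z) = -1.1778, Im(z) = 0.3509


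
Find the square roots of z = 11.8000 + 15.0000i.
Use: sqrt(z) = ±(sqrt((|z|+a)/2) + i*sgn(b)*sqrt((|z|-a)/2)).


|z| = sqrt(139.24+225) = 19.0851
sqrt((|z|+a)/2) = sqrt((19.0851+11.8)/2) = sqrt(15.4425) = 3.9297
sqrt((|z|-a)/2) = sqrt((19.0851-11.8)/2) = sqrt(3.6425) = 1.9085

±(3.9297 + 1.9085i) i.e. 3.9297 + 1.9085i and -3.9297 - 1.9085i


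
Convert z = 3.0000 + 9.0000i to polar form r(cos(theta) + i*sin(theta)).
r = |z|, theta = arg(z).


r = sqrt(9+81) = sqrt(90) = 9.4868
theta = atan2(9, 3) = 71.5651 degrees

r = 9.4868, theta = 71.5651 degrees


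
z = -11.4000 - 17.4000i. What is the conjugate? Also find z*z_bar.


z_bar = -11.4000 + 17.4000i
z*z_bar = (-11.4)^2 + (-17.4)^2 = 129.96 + 302.76 = 432.72

z_bar = -11.4000 + 17.4000i, z*z_bar = 432.72


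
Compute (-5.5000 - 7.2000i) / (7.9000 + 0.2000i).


Conjugate of z2 = 7.9000 - 0.2000i
Numerator: (-5.5000 - 7.2000i)(7.9000 - 0.2000i) = -44.8900 - 55.7800i
Denominator: 7.9^2 + 0.2^2 = 62.45
Result = (-44.8900 - 55.7800i)/62.45

-0.7188 - 0.8932i


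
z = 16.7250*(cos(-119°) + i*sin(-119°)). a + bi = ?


a = 16.7250*cos(-119°) = 16.7250*(-0.48481) = -8.1084
b = 16.7250*sin(-119°) = 16.7250*(-0.87462) = -14.6280

-8.1084 - 14.6280i


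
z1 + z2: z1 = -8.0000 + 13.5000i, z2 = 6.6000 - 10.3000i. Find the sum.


Real: -8 + 6.6 = -1.4
Imag: 13.5 - 10.3 = 3.2

-1.4000 + 3.2000i


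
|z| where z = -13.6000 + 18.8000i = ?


|z| = sqrt((-13.6)^2 + 18.8^2) = sqrt(184.96 + 353.44) = sqrt(538.4) = 23.2034

|z| = 23.2034


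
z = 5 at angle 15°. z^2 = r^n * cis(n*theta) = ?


r^2 = 5^2 = 25
n*theta = 2*15° = 30° = 30° (mod 360)
a = 25*cos(30°) = 21.6506
b = 25*sin(30°) = 12.5000

25 cis(30°) = 21.6506 + 12.5000i


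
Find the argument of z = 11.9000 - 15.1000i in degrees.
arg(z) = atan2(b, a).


Re = 11.9, Im = -15.1
arg = atan2(-15.1, 11.9) = -51.7591 degrees

arg(z) = -51.7591 degrees


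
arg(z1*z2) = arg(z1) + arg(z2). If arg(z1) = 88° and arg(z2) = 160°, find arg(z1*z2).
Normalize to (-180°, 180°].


arg(z1*z2) = 88° + 160° = 248°
Normalized to (-180°, 180°]: -112°

-112°


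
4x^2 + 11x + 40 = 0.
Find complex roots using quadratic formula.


disc = 11^2 - 4*4*40 = 121 - 640 = -519
sqrt(|disc|) = sqrt(519) = 22.7816
Real part = -11/(2*4) = -1.3750
Imag part = 22.7816/(2*4) = 2.8477

-1.3750 ± 2.8477i


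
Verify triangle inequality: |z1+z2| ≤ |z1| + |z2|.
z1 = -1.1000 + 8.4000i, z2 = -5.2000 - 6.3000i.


|z1| = sqrt((-1.1)^2 + 8.4^2) = sqrt(71.77) = 8.4717
|z2| = sqrt((-5.2)^2 + (-6.3)^2) = sqrt(66.73) = 8.1688
z1+z2 = -6.3000 + 2.1000i
|z1+z2| = sqrt(44.1) = 6.6408
|z1|+|z2| = 8.4717 + 8.1688 = 16.6405

|z1+z2| = 6.6408 ≤ |z1|+|z2| = 16.6405 (verified)


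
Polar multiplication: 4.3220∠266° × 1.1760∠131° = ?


r = 4.3220 * 1.1760 = 5.0827
theta = 266° + 131° = 397° = 37° (mod 360)

5.0827 cis(37°)


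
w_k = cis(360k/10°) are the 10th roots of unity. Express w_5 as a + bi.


Angle = 360*5/10 = 180°
a = cos(180°) = -1.0000
b = sin(180°) = 0

-1.0000 + 0i


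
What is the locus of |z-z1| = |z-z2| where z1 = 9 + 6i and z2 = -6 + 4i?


Equal distances means the locus is the perpendicular bisector of z1 and z2.
Midpoint = ((9+(-6))/2, (6+4)/2) = (1.5000, 5.0000)

Perpendicular bisector through (1.5000, 5.0000)


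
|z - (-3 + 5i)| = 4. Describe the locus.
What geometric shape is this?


|z - z0| = r is a circle with center z0 and radius r.
Center = (-3, 5), radius = 4

Circle with center (-3, 5) and radius 4


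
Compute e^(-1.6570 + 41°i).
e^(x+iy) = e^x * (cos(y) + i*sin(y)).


e^-1.6570 = 0.1907
cos(41°) = 0.7547
sin(41°) = 0.6561
Real = 0.1907*0.7547 = 0.1439
Imag = 0.1907*0.6561 = 0.1251

0.1439 + 0.1251i


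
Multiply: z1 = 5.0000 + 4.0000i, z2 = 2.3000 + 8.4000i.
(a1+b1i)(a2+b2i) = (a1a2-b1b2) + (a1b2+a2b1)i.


Real = 5*2.3 - 4*8.4 = 11.5 - 33.6 = -22.1
Imag = 5*8.4 + 2.3*4 = 42 + 9.2 = 51.2

-22.1000 + 51.2000i


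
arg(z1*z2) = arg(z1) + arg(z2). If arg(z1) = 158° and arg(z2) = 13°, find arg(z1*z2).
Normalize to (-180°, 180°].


arg(z1*z2) = 158° + 13° = 171°
Normalized to (-180°, 180°]: 171°

171°


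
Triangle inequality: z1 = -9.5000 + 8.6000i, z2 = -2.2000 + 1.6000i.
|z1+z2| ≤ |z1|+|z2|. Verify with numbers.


|z1| = sqrt((-9.5)^2 + 8.6^2) = sqrt(164.21) = 12.8144
|z2| = sqrt((-2.2)^2 + 1.6^2) = sqrt(7.4) = 2.7203
z1+z2 = -11.7000 + 10.2000i
|z1+z2| = sqrt(240.93) = 15.5219
|z1|+|z2| = 12.8144 + 2.7203 = 15.5347

|z1+z2| = 15.5219 ≤ |z1|+|z2| = 15.5347 (verified)


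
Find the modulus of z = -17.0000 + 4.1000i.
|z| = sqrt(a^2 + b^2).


|z| = sqrt((-17)^2 + 4.1^2) = sqrt(289 + 16.81) = sqrt(305.81) = 17.4874

|z| = 17.4874


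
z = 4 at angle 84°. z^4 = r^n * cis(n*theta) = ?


r^4 = 4^4 = 256
n*theta = 4*84° = 336° = 336° (mod 360)
a = 256*cos(336°) = 233.8676
b = 256*sin(336°) = -104.1246

256 cis(336°) = 233.8676 - 104.1246i


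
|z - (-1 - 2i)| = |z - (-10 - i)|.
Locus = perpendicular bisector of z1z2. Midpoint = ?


Equal distances means the locus is the perpendicular bisector of z1 and z2.
Midpoint = ((-1+(-10))/2, (-2+(-1))/2) = (-5.5000, -1.5000)

Perpendicular bisector through (-5.5000, -1.5000)


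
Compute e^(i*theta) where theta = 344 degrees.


cos(344°) = 0.9613
sin(344°) = -0.2756

e^(i*344°) = 0.9613 - 0.2756i


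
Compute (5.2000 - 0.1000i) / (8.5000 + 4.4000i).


Conjugate of z2 = 8.5000 - 4.4000i
Numerator: (5.2000 - 0.1000i)(8.5000 - 4.4000i) = 43.7600 - 23.7300i
Denominator: 8.5^2 + 4.4^2 = 91.61
Result = (43.7600 - 23.7300i)/91.61

0.4777 - 0.2590i


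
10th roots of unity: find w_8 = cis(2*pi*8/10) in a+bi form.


Angle = 360*8/10 = 288°
a = cos(288°) = 0.3090
b = sin(288°) = -0.9511

0.3090 - 0.9511i


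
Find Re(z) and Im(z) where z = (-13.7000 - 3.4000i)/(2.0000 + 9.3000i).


Multiply by conjugate: (-13.7000 - 3.4000i)(2.0000 - 9.3000i) / (2^2 + 9.3^2)
Numerator real = -13.7*2 - (3.4)*9.3 = -59.02
Numerator imag = -3.4*2 - (-13.7)*9.3 = 120.61
Denominator = 90.49
Re(z) = -59.02/90.49 = -0.6522
Im(z) = 120.61/90.49 = 1.3329

Re(z) = -0.6522, Im(z) = 1.3329


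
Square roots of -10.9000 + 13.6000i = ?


|z| = sqrt(118.81+184.96) = 17.4290
sqrt((|z|+a)/2) = sqrt((17.4290+(-10.9))/2) = sqrt(3.2645) = 1.8068
sqrt((|z|-a)/2) = sqrt((17.4290-(-10.9))/2) = sqrt(14.1645) = 3.7636

±(1.8068 + 3.7636i) i.e. 1.8068 + 3.7636i and -1.8068 - 3.7636i


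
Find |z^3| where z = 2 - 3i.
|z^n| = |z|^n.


|z| = sqrt(4+9) = sqrt(13) = 3.6056
|z^3| = |z|^3 = (sqrt(13))^3 = 13*sqrt(13)

|z^3| = 13*sqrt(13) ≈ 46.8722


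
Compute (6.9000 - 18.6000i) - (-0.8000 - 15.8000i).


Real: 6.9 + 0.8 = 7.7
Imag: -18.6 + 15.8 = -2.8

7.7000 - 2.8000i


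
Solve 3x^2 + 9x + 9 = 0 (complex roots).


disc = 9^2 - 4*3*9 = 81 - 108 = -27
sqrt(|disc|) = sqrt(27) = 5.1962
Real part = -9/(2*3) = -1.5000
Imag part = 5.1962/(2*3) = 0.8660

-1.5000 ± 0.8660i


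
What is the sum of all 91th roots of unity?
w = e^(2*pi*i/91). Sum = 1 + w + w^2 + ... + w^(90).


The sum of all 91th roots of unity is 0.
Geometric series: (1 - w^91)/(1 - w) = (1-1)/(1-w) = 0 since w^91 = 1, w ≠ 1.
Alternatively: coefficient of z^90 in z^91 - 1 is 0.

0


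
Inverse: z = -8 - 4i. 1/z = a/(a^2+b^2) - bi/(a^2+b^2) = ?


|z|^2 = 64+16 = 80
1/z = (-8 + 4i)/80

1/z = -0.1000 + 0.0500i


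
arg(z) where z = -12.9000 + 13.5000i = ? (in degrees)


Re = -12.9, Im = 13.5
arg = atan2(13.5, -12.9) = 133.6980 degrees

arg(z) = 133.6980 degrees


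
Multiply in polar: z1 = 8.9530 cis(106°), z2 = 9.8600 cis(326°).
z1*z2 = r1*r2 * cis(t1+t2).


r = 8.9530 * 9.8600 = 88.2766
theta = 106° + 326° = 432° = 72° (mod 360)

88.2766 cis(72°)


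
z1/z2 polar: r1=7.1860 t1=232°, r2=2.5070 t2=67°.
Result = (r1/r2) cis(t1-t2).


r = 7.1860 / 2.5070 = 2.8664
theta = 232° - 67° = 165° = 165° (mod 360)

2.8664 cis(165°)


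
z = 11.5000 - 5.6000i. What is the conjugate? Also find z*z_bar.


z_bar = 11.5000 + 5.6000i
z*z_bar = 11.5^2 + (-5.6)^2 = 132.25 + 31.36 = 163.61

z_bar = 11.5000 + 5.6000i, z*z_bar = 163.61


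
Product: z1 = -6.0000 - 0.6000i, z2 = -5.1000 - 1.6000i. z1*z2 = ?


Real = -6*(-5.1) - (-0.6)*(-1.6) = 30.6 - 0.96 = 29.64
Imag = -6*(-1.6) - (5.1)*(-0.6) = 9.6 + 3.06 = 12.66

29.6400 + 12.6600i


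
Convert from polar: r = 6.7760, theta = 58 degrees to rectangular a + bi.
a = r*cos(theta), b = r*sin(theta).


a = 6.7760*cos(58°) = 6.7760*0.52992 = 3.5907
b = 6.7760*sin(58°) = 6.7760*0.84805 = 5.7464

3.5907 + 5.7464i


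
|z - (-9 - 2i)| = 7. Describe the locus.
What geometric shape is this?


|z - z0| = r is a circle with center z0 and radius r.
Center = (-9, -2), radius = 7

Circle with center (-9, -2) and radius 7


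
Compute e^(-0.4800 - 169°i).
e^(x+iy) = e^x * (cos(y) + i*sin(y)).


e^-0.4800 = 0.6188
cos(-169°) = -0.9816
sin(-169°) = -0.1908
Real = 0.6188*(-0.9816) = -0.6074
Imag = 0.6188*(-0.1908) = -0.1181

-0.6074 - 0.1181i


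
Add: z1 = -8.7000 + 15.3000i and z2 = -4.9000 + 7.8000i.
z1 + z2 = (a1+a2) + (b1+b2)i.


Real: -8.7 - 4.9 = -13.6
Imag: 15.3 + 7.8 = 23.1

-13.6000 + 23.1000i


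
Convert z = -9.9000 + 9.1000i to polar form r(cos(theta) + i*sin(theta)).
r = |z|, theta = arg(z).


r = sqrt(98.01+82.81) = sqrt(180.82) = 13.4469
theta = atan2(9.1, -9.9) = 137.4110 degrees

r = 13.4469, theta = 137.4110 degrees


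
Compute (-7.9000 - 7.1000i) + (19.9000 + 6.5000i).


Real: -7.9 + 19.9 = 12
Imag: -7.1 + 6.5 = -0.6

12.0000 - 0.6000i


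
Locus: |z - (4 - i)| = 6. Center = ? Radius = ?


|z - z0| = r is a circle with center z0 and radius r.
Center = (4, -1), radius = 6

Circle with center (4, -1) and radius 6


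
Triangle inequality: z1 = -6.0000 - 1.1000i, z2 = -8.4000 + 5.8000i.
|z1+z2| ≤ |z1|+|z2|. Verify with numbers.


|z1| = sqrt((-6)^2 + (-1.1)^2) = sqrt(37.21) = 6.1000
|z2| = sqrt((-8.4)^2 + 5.8^2) = sqrt(104.2) = 10.2078
z1+z2 = -14.4000 + 4.7000i
|z1+z2| = sqrt(229.45) = 15.1476
|z1|+|z2| = 6.1000 + 10.2078 = 16.3078

|z1+z2| = 15.1476 ≤ |z1|+|z2| = 16.3078 (verified)


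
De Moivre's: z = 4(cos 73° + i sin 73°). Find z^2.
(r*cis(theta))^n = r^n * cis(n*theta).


r^2 = 4^2 = 16
n*theta = 2*73° = 146° = 146° (mod 360)
a = 16*cos(146°) = -13.2646
b = 16*sin(146°) = 8.9471

16 cis(146°) = -13.2646 + 8.9471i


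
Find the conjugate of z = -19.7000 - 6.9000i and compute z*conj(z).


z_bar = -19.7000 + 6.9000i
z*z_bar = (-19.7)^2 + (-6.9)^2 = 388.09 + 47.61 = 435.7

z_bar = -19.7000 + 6.9000i, z*z_bar = 435.7


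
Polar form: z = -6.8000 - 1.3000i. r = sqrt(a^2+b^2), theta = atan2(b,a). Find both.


r = sqrt(46.24+1.69) = sqrt(47.93) = 6.9231
theta = atan2(-1.3, -6.8) = -169.1770 degrees

r = 6.9231, theta = -169.1770 degrees


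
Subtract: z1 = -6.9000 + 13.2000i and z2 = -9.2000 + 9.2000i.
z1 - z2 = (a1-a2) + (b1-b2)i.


Real: -6.9 + 9.2 = 2.3
Imag: 13.2 - 9.2 = 4

2.3000 + 4.0000i


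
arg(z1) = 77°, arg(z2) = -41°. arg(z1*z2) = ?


arg(z1*z2) = 77° - 41° = 36°
Normalized to (-180°, 180°]: 36°

36°


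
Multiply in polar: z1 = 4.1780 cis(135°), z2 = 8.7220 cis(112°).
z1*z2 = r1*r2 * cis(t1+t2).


r = 4.1780 * 8.7220 = 36.4405
theta = 135° + 112° = 247° = 247° (mod 360)

36.4405 cis(247°)


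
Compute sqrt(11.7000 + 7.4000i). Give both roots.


|z| = sqrt(136.89+54.76) = 13.8438
sqrt((|z|+a)/2) = sqrt((13.8438+11.7)/2) = sqrt(12.7719) = 3.5738
sqrt((|z|-a)/2) = sqrt((13.8438-11.7)/2) = sqrt(1.0719) = 1.0353

±(3.5738 + 1.0353i) i.e. 3.5738 + 1.0353i and -3.5738 - 1.0353i


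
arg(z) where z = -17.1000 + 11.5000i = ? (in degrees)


Re = -17.1, Im = 11.5
arg = atan2(11.5, -17.1) = 146.0786 degrees

arg(z) = 146.0786 degrees


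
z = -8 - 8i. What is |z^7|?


|z| = sqrt(64+64) = sqrt(128) = 11.3137
|z^7| = |z|^7 = (sqrt(128))^7 = 128^3 * sqrt(128) = 2097152*sqrt(128)

|z^7| = 2097152*sqrt(128) ≈ 23726566.4061


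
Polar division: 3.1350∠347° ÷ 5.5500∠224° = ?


r = 3.1350 / 5.5500 = 0.5649
theta = 347° - 224° = 123° = 123° (mod 360)

0.5649 cis(123°)


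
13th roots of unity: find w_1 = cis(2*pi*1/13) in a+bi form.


Angle = 360*1/13 = 27.6923°
a = cos(27.6923°) = 0.8855
b = sin(27.6923°) = 0.4647

0.8855 + 0.4647i


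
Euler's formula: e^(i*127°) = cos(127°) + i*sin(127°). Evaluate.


cos(127°) = -0.6018
sin(127°) = 0.7986

e^(i*127°) = -0.6018 + 0.7986i


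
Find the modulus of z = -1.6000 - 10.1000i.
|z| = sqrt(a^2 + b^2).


|z| = sqrt((-1.6)^2 + (-10.1)^2) = sqrt(2.56 + 102.01) = sqrt(104.57) = 10.2259

|z| = 10.2259


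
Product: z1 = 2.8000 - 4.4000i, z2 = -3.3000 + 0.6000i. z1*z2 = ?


Real = 2.8*(-3.3) - (-4.4)*0.6 = -9.24 - (-2.64) = -6.6
Imag = 2.8*0.6 - (3.3)*(-4.4) = 1.68 + 14.52 = 16.2

-6.6000 + 16.2000i


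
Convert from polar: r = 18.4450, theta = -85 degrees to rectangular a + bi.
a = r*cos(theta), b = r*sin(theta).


a = 18.4450*cos(-85°) = 18.4450*0.087156 = 1.6076
b = 18.4450*sin(-85°) = 18.4450*(-0.996195) = -18.3748

1.6076 - 18.3748i


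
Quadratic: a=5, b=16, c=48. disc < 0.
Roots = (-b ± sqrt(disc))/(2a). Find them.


disc = 16^2 - 4*5*48 = 256 - 960 = -704
sqrt(|disc|) = sqrt(704) = 26.5330
Real part = -16/(2*5) = -1.6000
Imag part = 26.5330/(2*5) = 2.6533

-1.6000 ± 2.6533i


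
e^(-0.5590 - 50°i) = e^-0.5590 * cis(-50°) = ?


e^-0.5590 = 0.5718
cos(-50°) = 0.64279
sin(-50°) = -0.766
Real = 0.5718*0.64279 = 0.3675
Imag = 0.5718*(-0.766) = -0.4380

0.3675 - 0.4380i


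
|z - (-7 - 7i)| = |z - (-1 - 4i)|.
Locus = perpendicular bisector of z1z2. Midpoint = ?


Equal distances means the locus is the perpendicular bisector of z1 and z2.
Midpoint = ((-7+(-1))/2, (-7+(-4))/2) = (-4.0000, -5.5000)

Perpendicular bisector through (-4.0000, -5.5000)


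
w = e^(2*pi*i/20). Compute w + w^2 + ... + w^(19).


With w = e^(2*pi*i/20), all 20 of the 20th roots of unity w^0 = 1, w, ..., w^(19) sum to 0: 1 + w + ... + w^(19) = (1 - w^20)/(1 - w) = 0 since w^20 = 1, w ≠ 1.
Removing the root 1: w + w^2 + ... + w^(19) = 0 - 1 = -1

Sum = -1


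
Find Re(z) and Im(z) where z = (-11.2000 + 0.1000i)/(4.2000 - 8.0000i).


Multiply by conjugate: (-11.2000 + 0.1000i)(4.2000 + 8.0000i) / (4.2^2 + (-8)^2)
Numerator real = -11.2*4.2 + 0.1*(-8) = -47.84
Numerator imag = 0.1*4.2 - (-11.2)*(-8) = -89.18
Denominator = 81.64
Re(z) = -47.84/81.64 = -0.5860
Im(z) = -89.18/81.64 = -1.0924

Re(z) = -0.5860, Im(z) = -1.0924


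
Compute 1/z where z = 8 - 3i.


|z|^2 = 64+9 = 73
1/z = (8 + 3i)/73

1/z = 0.1096 + 0.0411i


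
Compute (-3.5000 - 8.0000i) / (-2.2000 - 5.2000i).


Conjugate of z2 = -2.2000 + 5.2000i
Numerator: (-3.5000 - 8.0000i)(-2.2000 + 5.2000i) = 49.3000 - 0.6000i
Denominator: (-2.2)^2 + (-5.2)^2 = 31.88
Result = (49.3000 - 0.6000i)/31.88

1.5464 - 0.0188i


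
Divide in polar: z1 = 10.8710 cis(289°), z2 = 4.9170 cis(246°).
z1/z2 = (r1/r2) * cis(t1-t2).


r = 10.8710 / 4.9170 = 2.2109
theta = 289° - 246° = 43° = 43° (mod 360)

2.2109 cis(43°)


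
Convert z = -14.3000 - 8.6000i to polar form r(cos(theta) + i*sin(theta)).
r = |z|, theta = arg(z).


r = sqrt(204.49+73.96) = sqrt(278.45) = 16.6868
theta = atan2(-8.6, -14.3) = -148.9774 degrees

r = 16.6868, theta = -148.9774 degrees


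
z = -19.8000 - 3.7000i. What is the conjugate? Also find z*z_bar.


z_bar = -19.8000 + 3.7000i
z*z_bar = (-19.8)^2 + (-3.7)^2 = 392.04 + 13.69 = 405.73

z_bar = -19.8000 + 3.7000i, z*z_bar = 405.73


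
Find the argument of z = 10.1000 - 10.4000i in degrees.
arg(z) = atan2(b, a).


Re = 10.1, Im = -10.4
arg = atan2(-10.4, 10.1) = -45.8384 degrees

arg(z) = -45.8384 degrees


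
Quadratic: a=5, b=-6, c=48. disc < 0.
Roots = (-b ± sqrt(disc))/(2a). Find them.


disc = (-6)^2 - 4*5*48 = 36 - 960 = -924
sqrt(|disc|) = sqrt(924) = 30.3974
Real part = 6/(2*5) = 0.6000
Imag part = 30.3974/(2*5) = 3.0397

0.6000 ± 3.0397i


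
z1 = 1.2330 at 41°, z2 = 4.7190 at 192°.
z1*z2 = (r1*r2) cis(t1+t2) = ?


r = 1.2330 * 4.7190 = 5.8185
theta = 41° + 192° = 233° = 233° (mod 360)

5.8185 cis(233°)


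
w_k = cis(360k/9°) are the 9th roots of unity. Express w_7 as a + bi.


Angle = 360*7/9 = 280°
a = cos(280°) = 0.1736
b = sin(280°) = -0.9848

0.1736 - 0.9848i


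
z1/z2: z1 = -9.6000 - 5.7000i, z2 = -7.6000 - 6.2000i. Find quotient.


Conjugate of z2 = -7.6000 + 6.2000i
Numerator: (-9.6000 - 5.7000i)(-7.6000 + 6.2000i) = 108.3000 - 16.2000i
Denominator: (-7.6)^2 + (-6.2)^2 = 96.2
Result = (108.3000 - 16.2000i)/96.2

1.1258 - 0.1684i


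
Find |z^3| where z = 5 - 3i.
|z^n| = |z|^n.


|z| = sqrt(25+9) = sqrt(34) = 5.8310
|z^3| = |z|^3 = (sqrt(34))^3 = 34*sqrt(34)

|z^3| = 34*sqrt(34) ≈ 198.2524


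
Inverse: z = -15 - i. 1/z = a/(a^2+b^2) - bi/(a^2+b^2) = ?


|z|^2 = 225+1 = 226
1/z = (-15 + 1i)/226

1/z = -0.0664 + 0.0044i


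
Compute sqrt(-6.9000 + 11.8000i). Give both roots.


|z| = sqrt(47.61+139.24) = 13.6693
sqrt((|z|+a)/2) = sqrt((13.6693+(-6.9))/2) = sqrt(3.3847) = 1.8397
sqrt((|z|-a)/2) = sqrt((13.6693-(-6.9))/2) = sqrt(10.2847) = 3.2070

±(1.8397 + 3.2070i) i.e. 1.8397 + 3.2070i and -1.8397 - 3.2070i


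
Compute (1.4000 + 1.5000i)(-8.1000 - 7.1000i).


Real = 1.4*(-8.1) - 1.5*(-7.1) = -11.34 - (-10.65) = -0.69
Imag = 1.4*(-7.1) - (8.1)*1.5 = -9.94 - (12.15) = -22.09

-0.6900 - 22.0900i


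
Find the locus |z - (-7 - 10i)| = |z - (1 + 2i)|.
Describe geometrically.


Equal distances means the locus is the perpendicular bisector of z1 and z2.
Midpoint = ((-7+1)/2, (-10+2)/2) = (-3.0000, -4.0000)

Perpendicular bisector through (-3.0000, -4.0000)


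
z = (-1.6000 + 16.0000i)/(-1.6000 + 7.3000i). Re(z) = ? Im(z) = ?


Multiply by conjugate: (-1.6000 + 16.0000i)(-1.6000 - 7.3000i) / ((-1.6)^2 + 7.3^2)
Numerator real = -1.6*(-1.6) + 16*7.3 = 119.36
Numerator imag = 16*(-1.6) - (-1.6)*7.3 = -13.92
Denominator = 55.85
Re(z) = 119.36/55.85 = 2.1372
Im(z) = -13.92/55.85 = -0.2492

Re(z) = 2.1372, Im(z) = -0.2492


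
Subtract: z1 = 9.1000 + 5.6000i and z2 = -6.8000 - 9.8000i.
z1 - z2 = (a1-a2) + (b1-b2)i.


Real: 9.1 + 6.8 = 15.9
Imag: 5.6 + 9.8 = 15.4

15.9000 + 15.4000i


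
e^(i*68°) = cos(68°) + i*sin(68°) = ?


cos(68°) = 0.3746
sin(68°) = 0.9272

e^(i*68°) = 0.3746 + 0.9272i


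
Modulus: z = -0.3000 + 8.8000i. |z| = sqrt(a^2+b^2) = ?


|z| = sqrt((-0.3)^2 + 8.8^2) = sqrt(0.09 + 77.44) = sqrt(77.53) = 8.8051

|z| = 8.8051


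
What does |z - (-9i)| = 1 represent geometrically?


|z - z0| = r is a circle with center z0 and radius r.
Center = (0, -9), radius = 1

Circle with center (0, -9) and radius 1


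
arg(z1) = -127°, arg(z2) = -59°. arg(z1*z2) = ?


arg(z1*z2) = -127° - 59° = -186°
Normalized to (-180°, 180°]: 174°

174°


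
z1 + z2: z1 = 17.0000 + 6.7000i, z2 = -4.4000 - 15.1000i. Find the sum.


Real: 17 - 4.4 = 12.6
Imag: 6.7 - 15.1 = -8.4

12.6000 - 8.4000i


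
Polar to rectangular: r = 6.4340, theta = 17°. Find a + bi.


a = 6.4340*cos(17°) = 6.4340*0.956305 = 6.1529
b = 6.4340*sin(17°) = 6.4340*0.29237 = 1.8811

6.1529 + 1.8811i


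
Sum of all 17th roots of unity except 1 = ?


With w = e^(2*pi*i/17), all 17 of the 17th roots of unity w^0 = 1, w, ..., w^(16) sum to 0: 1 + w + ... + w^(16) = (1 - w^17)/(1 - w) = 0 since w^17 = 1, w ≠ 1.
Removing the root 1: w + w^2 + ... + w^(16) = 0 - 1 = -1

Sum = -1


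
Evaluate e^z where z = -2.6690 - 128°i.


e^-2.6690 = 0.0693
cos(-128°) = -0.6157
sin(-128°) = -0.788
Real = 0.0693*(-0.6157) = -0.0427
Imag = 0.0693*(-0.788) = -0.0546

-0.0427 - 0.0546i


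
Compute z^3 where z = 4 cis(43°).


r^3 = 4^3 = 64
n*theta = 3*43° = 129° = 129° (mod 360)
a = 64*cos(129°) = -40.2765
b = 64*sin(129°) = 49.7373

64 cis(129°) = -40.2765 + 49.7373i


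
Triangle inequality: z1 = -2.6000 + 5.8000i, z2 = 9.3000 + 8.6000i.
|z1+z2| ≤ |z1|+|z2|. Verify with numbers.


|z1| = sqrt((-2.6)^2 + 5.8^2) = sqrt(40.4) = 6.3561
|z2| = sqrt(9.3^2 + 8.6^2) = sqrt(160.45) = 12.6669
z1+z2 = 6.7000 + 14.4000i
|z1+z2| = sqrt(252.25) = 15.8824
|z1|+|z2| = 6.3561 + 12.6669 = 19.0230

|z1+z2| = 15.8824 ≤ |z1|+|z2| = 19.0230 (verified)


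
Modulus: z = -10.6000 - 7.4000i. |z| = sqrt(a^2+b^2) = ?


|z| = sqrt((-10.6)^2 + (-7.4)^2) = sqrt(112.36 + 54.76) = sqrt(167.12) = 12.9275

|z| = 12.9275


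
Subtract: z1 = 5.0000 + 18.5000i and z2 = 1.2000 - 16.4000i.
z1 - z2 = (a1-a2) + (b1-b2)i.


Real: 5 - 1.2 = 3.8
Imag: 18.5 + 16.4 = 34.9

3.8000 + 34.9000i


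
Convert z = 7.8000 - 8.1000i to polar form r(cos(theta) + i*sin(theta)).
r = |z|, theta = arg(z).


r = sqrt(60.84+65.61) = sqrt(126.45) = 11.2450
theta = atan2(-8.1, 7.8) = -46.0809 degrees

r = 11.2450, theta = -46.0809 degrees


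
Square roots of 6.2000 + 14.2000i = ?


|z| = sqrt(38.44+201.64) = 15.4945
sqrt((|z|+a)/2) = sqrt((15.4945+6.2)/2) = sqrt(10.8473) = 3.2935
sqrt((|z|-a)/2) = sqrt((15.4945-6.2)/2) = sqrt(4.6473) = 2.1557

±(3.2935 + 2.1557i) i.e. 3.2935 + 2.1557i and -3.2935 - 2.1557i


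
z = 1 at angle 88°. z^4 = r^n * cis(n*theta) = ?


r^4 = 1^4 = 1
n*theta = 4*88° = 352° = 352° (mod 360)
a = 1*cos(352°) = 0.9903
b = 1*sin(352°) = -0.1392

1 cis(352°) = 0.9903 - 0.1392i


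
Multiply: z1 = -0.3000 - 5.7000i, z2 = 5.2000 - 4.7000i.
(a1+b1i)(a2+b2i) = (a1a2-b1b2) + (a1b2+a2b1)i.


Real = -0.3*5.2 - (-5.7)*(-4.7) = -1.56 - 26.79 = -28.35
Imag = -0.3*(-4.7) + 5.2*(-5.7) = 1.41 - (29.64) = -28.23

-28.3500 - 28.2300i


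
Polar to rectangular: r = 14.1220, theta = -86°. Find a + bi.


a = 14.1220*cos(-86°) = 14.1220*0.069756 = 0.9851
b = 14.1220*sin(-86°) = 14.1220*(-0.997564) = -14.0876

0.9851 - 14.0876i


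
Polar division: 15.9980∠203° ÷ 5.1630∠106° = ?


r = 15.9980 / 5.1630 = 3.0986
theta = 203° - 106° = 97° = 97° (mod 360)

3.0986 cis(97°)


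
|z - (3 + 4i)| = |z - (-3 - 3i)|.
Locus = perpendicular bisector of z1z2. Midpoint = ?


Equal distances means the locus is the perpendicular bisector of z1 and z2.
Midpoint = ((3+(-3))/2, (4+(-3))/2) = (0, 0.5000)

Perpendicular bisector through (0, 0.5000)


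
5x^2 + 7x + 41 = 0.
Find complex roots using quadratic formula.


disc = 7^2 - 4*5*41 = 49 - 820 = -771
sqrt(|disc|) = sqrt(771) = 27.7669
Real part = -7/(2*5) = -0.7000
Imag part = 27.7669/(2*5) = 2.7767

-0.7000 ± 2.7767i


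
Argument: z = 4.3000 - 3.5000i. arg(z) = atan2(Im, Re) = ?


Re = 4.3, Im = -3.5
arg = atan2(-3.5, 4.3) = -39.1440 degrees

arg(z) = -39.1440 degrees


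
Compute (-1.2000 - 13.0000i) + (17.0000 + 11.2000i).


Real: -1.2 + 17 = 15.8
Imag: -13 + 11.2 = -1.8

15.8000 - 1.8000i


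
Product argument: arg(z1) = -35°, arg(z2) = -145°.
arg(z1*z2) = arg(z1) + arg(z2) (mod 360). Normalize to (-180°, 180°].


arg(z1*z2) = -35° - 145° = -180°
Normalized to (-180°, 180°]: 180°

180°


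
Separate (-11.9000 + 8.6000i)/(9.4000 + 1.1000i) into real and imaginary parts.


Multiply by conjugate: (-11.9000 + 8.6000i)(9.4000 - 1.1000i) / (9.4^2 + 1.1^2)
Numerator real = -11.9*9.4 + 8.6*1.1 = -102.4
Numerator imag = 8.6*9.4 - (-11.9)*1.1 = 93.93
Denominator = 89.57
Re(z) = -102.4/89.57 = -1.1432
Im(z) = 93.93/89.57 = 1.0487

Re(z) = -1.1432, Im(z) = 1.0487


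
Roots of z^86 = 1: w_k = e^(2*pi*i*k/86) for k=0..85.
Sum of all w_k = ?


The sum of all 86th roots of unity is 0.
Geometric series: (1 - w^86)/(1 - w) = (1-1)/(1-w) = 0 since w^86 = 1, w ≠ 1.
Alternatively: coefficient of z^85 in z^86 - 1 is 0.

0


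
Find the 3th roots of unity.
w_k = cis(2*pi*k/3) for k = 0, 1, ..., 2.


The 3th roots of unity are cis(360k/3°) for k=0..2
Angle step = 360/3 = 120°
Primitive root: cis(120°)
Primitive root = -0.5000 + 0.8660i

3 roots at angles: 0°, 120°, 240°


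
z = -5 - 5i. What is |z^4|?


|z| = sqrt(25+25) = sqrt(50) = 7.0711
|z^4| = |z|^4 = (sqrt(50))^4 = 50^2 = 2500

|z^4| = 2500


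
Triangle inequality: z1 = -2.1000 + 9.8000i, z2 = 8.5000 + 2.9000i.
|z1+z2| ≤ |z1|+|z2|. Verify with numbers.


|z1| = sqrt((-2.1)^2 + 9.8^2) = sqrt(100.45) = 10.0225
|z2| = sqrt(8.5^2 + 2.9^2) = sqrt(80.66) = 8.9811
z1+z2 = 6.4000 + 12.7000i
|z1+z2| = sqrt(202.25) = 14.2215
|z1|+|z2| = 10.0225 + 8.9811 = 19.0036

|z1+z2| = 14.2215 ≤ |z1|+|z2| = 19.0036 (verified)


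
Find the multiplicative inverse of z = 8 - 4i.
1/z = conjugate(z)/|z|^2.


|z|^2 = 64+16 = 80
1/z = (8 + 4i)/80

1/z = 0.1000 + 0.0500i


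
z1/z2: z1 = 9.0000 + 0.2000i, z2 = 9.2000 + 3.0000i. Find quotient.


Conjugate of z2 = 9.2000 - 3.0000i
Numerator: (9.0000 + 0.2000i)(9.2000 - 3.0000i) = 83.4000 - 25.1600i
Denominator: 9.2^2 + 3^2 = 93.64
Result = (83.4000 - 25.1600i)/93.64

0.8906 - 0.2687i


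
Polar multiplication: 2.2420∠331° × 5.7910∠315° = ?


r = 2.2420 * 5.7910 = 12.9834
theta = 331° + 315° = 646° = 286° (mod 360)

12.9834 cis(286°)


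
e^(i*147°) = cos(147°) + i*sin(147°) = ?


cos(147°) = -0.8387
sin(147°) = 0.5446

e^(i*147°) = -0.8387 + 0.5446i


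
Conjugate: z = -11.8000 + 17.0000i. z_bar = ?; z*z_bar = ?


z_bar = -11.8000 - 17.0000i
z*z_bar = (-11.8)^2 + 17^2 = 139.24 + 289 = 428.24

z_bar = -11.8000 - 17.0000i, z*z_bar = 428.24


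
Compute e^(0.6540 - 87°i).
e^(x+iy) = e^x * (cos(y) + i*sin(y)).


e^0.6540 = 1.9232
cos(-87°) = 0.05234
sin(-87°) = -0.99863
Real = 1.9232*0.05234 = 0.1007
Imag = 1.9232*(-0.99863) = -1.9206

0.1007 - 1.9206i


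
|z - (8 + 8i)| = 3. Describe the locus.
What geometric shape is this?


|z - z0| = r is a circle with center z0 and radius r.
Center = (8, 8), radius = 3

Circle with center (8, 8) and radius 3


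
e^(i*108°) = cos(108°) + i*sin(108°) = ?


cos(108°) = -0.3090
sin(108°) = 0.9511

e^(i*108°) = -0.3090 + 0.9511i


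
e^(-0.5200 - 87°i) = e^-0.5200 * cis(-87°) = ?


e^-0.5200 = 0.5945
cos(-87°) = 0.0523
sin(-87°) = -0.9986
Real = 0.5945*0.0523 = 0.0311
Imag = 0.5945*(-0.9986) = -0.5937

0.0311 - 0.5937i


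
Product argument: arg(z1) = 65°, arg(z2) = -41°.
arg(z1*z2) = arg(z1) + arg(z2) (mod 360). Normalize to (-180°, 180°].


arg(z1*z2) = 65° - 41° = 24°
Normalized to (-180°, 180°]: 24°

24°


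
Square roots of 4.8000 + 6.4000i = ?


|z| = sqrt(23.04+40.96) = 8.0000
sqrt((|z|+a)/2) = sqrt((8.0000+4.8)/2) = sqrt(6.4000) = 2.5298
sqrt((|z|-a)/2) = sqrt((8.0000-4.8)/2) = sqrt(1.6000) = 1.2649

±(2.5298 + 1.2649i) i.e. 2.5298 + 1.2649i and -2.5298 - 1.2649i


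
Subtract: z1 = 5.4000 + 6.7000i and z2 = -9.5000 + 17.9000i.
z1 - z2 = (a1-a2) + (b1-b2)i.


Real: 5.4 + 9.5 = 14.9
Imag: 6.7 - 17.9 = -11.2

14.9000 - 11.2000i


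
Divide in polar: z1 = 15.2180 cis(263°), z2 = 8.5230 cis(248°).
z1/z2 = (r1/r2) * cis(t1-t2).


r = 15.2180 / 8.5230 = 1.7855
theta = 263° - 248° = 15° = 15° (mod 360)

1.7855 cis(15°)


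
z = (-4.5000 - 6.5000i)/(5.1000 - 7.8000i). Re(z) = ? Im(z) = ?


Multiply by conjugate: (-4.5000 - 6.5000i)(5.1000 + 7.8000i) / (5.1^2 + (-7.8)^2)
Numerator real = -4.5*5.1 - (6.5)*(-7.8) = 27.75
Numerator imag = -6.5*5.1 - (-4.5)*(-7.8) = -68.25
Denominator = 86.85
Re(z) = 27.75/86.85 = 0.3195
Im(z) = -68.25/86.85 = -0.7858

Re(z) = 0.3195, Im(z) = -0.7858


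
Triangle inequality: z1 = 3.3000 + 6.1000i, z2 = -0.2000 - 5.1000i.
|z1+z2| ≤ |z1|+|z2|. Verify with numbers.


|z1| = sqrt(3.3^2 + 6.1^2) = sqrt(48.1) = 6.9354
|z2| = sqrt((-0.2)^2 + (-5.1)^2) = sqrt(26.05) = 5.1039
z1+z2 = 3.1000 + i
|z1+z2| = sqrt(10.61) = 3.2573
|z1|+|z2| = 6.9354 + 5.1039 = 12.0393

|z1+z2| = 3.2573 ≤ |z1|+|z2| = 12.0393 (verified)


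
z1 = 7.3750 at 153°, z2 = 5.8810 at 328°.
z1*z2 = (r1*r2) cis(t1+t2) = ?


r = 7.3750 * 5.8810 = 43.3724
theta = 153° + 328° = 481° = 121° (mod 360)

43.3724 cis(121°)


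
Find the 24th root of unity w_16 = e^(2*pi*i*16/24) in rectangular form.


Angle = 360*16/24 = 240°
a = cos(240°) = -0.5000
b = sin(240°) = -0.8660

-0.5000 - 0.8660i


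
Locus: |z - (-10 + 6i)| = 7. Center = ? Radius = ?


|z - z0| = r is a circle with center z0 and radius r.
Center = (-10, 6), radius = 7

Circle with center (-10, 6) and radius 7


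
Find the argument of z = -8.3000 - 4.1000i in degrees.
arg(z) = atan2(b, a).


Re = -8.3, Im = -4.1
arg = atan2(-4.1, -8.3) = -153.7117 degrees

arg(z) = -153.7117 degrees


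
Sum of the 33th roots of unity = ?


The sum of all 33th roots of unity is 0.
Geometric series: (1 - w^33)/(1 - w) = (1-1)/(1-w) = 0 since w^33 = 1, w ≠ 1.
Alternatively: coefficient of z^32 in z^33 - 1 is 0.

0


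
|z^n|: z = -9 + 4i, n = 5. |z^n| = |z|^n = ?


|z| = sqrt(81+16) = sqrt(97) = 9.8489
|z^5| = |z|^5 = (sqrt(97))^5 = 97^2 * sqrt(97) = 9409*sqrt(97)

|z^5| = 9409*sqrt(97) ≈ 92667.9031


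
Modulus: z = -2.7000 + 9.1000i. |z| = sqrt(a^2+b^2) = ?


|z| = sqrt((-2.7)^2 + 9.1^2) = sqrt(7.29 + 82.81) = sqrt(90.1) = 9.4921

|z| = 9.4921


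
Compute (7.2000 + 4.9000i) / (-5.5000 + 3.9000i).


Conjugate of z2 = -5.5000 - 3.9000i
Numerator: (7.2000 + 4.9000i)(-5.5000 - 3.9000i) = -20.4900 - 55.0300i
Denominator: (-5.5)^2 + 3.9^2 = 45.46
Result = (-20.4900 - 55.0300i)/45.46

-0.4507 - 1.2105i


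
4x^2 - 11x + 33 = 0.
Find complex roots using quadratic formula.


disc = (-11)^2 - 4*4*33 = 121 - 528 = -407
sqrt(|disc|) = sqrt(407) = 20.1742
Real part = 11/(2*4) = 1.3750
Imag part = 20.1742/(2*4) = 2.5218

1.3750 ± 2.5218i


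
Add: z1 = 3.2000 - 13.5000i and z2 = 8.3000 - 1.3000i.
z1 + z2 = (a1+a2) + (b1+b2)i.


Real: 3.2 + 8.3 = 11.5
Imag: -13.5 - 1.3 = -14.8

11.5000 - 14.8000i


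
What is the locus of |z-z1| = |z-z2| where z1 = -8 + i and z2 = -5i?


Equal distances means the locus is the perpendicular bisector of z1 and z2.
Midpoint = ((-8+0)/2, (1+(-5))/2) = (-4.0000, -2.0000)

Perpendicular bisector through (-4.0000, -2.0000)


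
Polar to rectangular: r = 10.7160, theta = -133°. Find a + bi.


a = 10.7160*cos(-133°) = 10.7160*(-0.682) = -7.3083
b = 10.7160*sin(-133°) = 10.7160*(-0.731354) = -7.8372

-7.3083 - 7.8372i


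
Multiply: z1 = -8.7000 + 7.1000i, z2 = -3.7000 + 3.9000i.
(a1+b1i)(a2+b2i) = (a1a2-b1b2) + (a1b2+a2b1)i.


Real = -8.7*(-3.7) - 7.1*3.9 = 32.19 - 27.69 = 4.5
Imag = -8.7*3.9 - (3.7)*7.1 = -33.93 - (26.27) = -60.2

4.5000 - 60.2000i


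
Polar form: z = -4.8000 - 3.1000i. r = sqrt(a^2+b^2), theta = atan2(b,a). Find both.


r = sqrt(23.04+9.61) = sqrt(32.65) = 5.7140
theta = atan2(-3.1, -4.8) = -147.1443 degrees

r = 5.7140, theta = -147.1443 degrees


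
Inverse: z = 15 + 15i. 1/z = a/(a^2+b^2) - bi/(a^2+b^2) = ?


|z|^2 = 225+225 = 450
1/z = (15 - 15i)/450

1/z = 0.0333 - 0.0333i


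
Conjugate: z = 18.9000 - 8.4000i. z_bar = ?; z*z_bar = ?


z_bar = 18.9000 + 8.4000i
z*z_bar = 18.9^2 + (-8.4)^2 = 357.21 + 70.56 = 427.77

z_bar = 18.9000 + 8.4000i, z*z_bar = 427.77


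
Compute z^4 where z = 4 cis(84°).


r^4 = 4^4 = 256
n*theta = 4*84° = 336° = 336° (mod 360)
a = 256*cos(336°) = 233.8676
b = 256*sin(336°) = -104.1246

256 cis(336°) = 233.8676 - 104.1246i


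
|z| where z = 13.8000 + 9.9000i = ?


|z| = sqrt(13.8^2 + 9.9^2) = sqrt(190.44 + 98.01) = sqrt(288.45) = 16.9838

|z| = 16.9838


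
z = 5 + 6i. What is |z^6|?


|z| = sqrt(25+36) = sqrt(61) = 7.8102
|z^6| = |z|^6 = (sqrt(61))^6 = 61^3 = 226981

|z^6| = 226981


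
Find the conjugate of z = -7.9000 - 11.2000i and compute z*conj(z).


z_bar = -7.9000 + 11.2000i
z*z_bar = (-7.9)^2 + (-11.2)^2 = 62.41 + 125.44 = 187.85

z_bar = -7.9000 + 11.2000i, z*z_bar = 187.85


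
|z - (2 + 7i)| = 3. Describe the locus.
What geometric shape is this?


|z - z0| = r is a circle with center z0 and radius r.
Center = (2, 7), radius = 3

Circle with center (2, 7) and radius 3


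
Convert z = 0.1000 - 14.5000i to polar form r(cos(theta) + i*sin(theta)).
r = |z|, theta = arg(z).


r = sqrt(0.01+210.25) = sqrt(210.26) = 14.5003
theta = atan2(-14.5, 0.1) = -89.6049 degrees

r = 14.5003, theta = -89.6049 degrees


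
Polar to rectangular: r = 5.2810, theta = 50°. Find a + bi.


a = 5.2810*cos(50°) = 5.2810*0.6428 = 3.3946
b = 5.2810*sin(50°) = 5.2810*0.76604 = 4.0455

3.3946 + 4.0455i


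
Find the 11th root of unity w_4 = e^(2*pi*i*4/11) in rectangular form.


Angle = 360*4/11 = 130.9091°
a = cos(130.9091°) = -0.6549
b = sin(130.9091°) = 0.7557

-0.6549 + 0.7557i


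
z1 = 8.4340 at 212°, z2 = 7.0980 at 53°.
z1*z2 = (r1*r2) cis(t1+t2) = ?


r = 8.4340 * 7.0980 = 59.8645
theta = 212° + 53° = 265° = 265° (mod 360)

59.8645 cis(265°)


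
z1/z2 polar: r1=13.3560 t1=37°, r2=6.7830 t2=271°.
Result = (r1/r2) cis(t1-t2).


r = 13.3560 / 6.7830 = 1.9690
theta = 37° - 271° = -234° = 126° (mod 360)

1.9690 cis(126°)


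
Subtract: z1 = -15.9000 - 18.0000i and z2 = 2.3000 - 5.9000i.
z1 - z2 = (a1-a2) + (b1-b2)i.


Real: -15.9 - 2.3 = -18.2
Imag: -18 + 5.9 = -12.1

-18.2000 - 12.1000i


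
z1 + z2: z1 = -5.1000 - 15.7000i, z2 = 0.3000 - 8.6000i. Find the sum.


Real: -5.1 + 0.3 = -4.8
Imag: -15.7 - 8.6 = -24.3

-4.8000 - 24.3000i


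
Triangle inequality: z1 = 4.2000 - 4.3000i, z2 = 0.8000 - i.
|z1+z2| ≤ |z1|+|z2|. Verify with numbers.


|z1| = sqrt(4.2^2 + (-4.3)^2) = sqrt(36.13) = 6.0108
|z2| = sqrt(0.8^2 + (-1)^2) = sqrt(1.64) = 1.2806
z1+z2 = 5.0000 - 5.3000i
|z1+z2| = sqrt(53.09) = 7.2863
|z1|+|z2| = 6.0108 + 1.2806 = 7.2914

|z1+z2| = 7.2863 ≤ |z1|+|z2| = 7.2914 (verified)


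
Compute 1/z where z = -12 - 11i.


|z|^2 = 144+121 = 265
1/z = (-12 + 11i)/265

1/z = -0.0453 + 0.0415i


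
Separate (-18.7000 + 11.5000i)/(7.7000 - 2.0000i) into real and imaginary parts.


Multiply by conjugate: (-18.7000 + 11.5000i)(7.7000 + 2.0000i) / (7.7^2 + (-2)^2)
Numerator real = -18.7*7.7 + 11.5*(-2) = -166.99
Numerator imag = 11.5*7.7 - (-18.7)*(-2) = 51.15
Denominator = 63.29
Re(z) = -166.99/63.29 = -2.6385
Im(z) = 51.15/63.29 = 0.8082

Re(z) = -2.6385, Im(z) = 0.8082


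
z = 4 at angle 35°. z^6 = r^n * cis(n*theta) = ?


r^6 = 4^6 = 4096
n*theta = 6*35° = 210° = 210° (mod 360)
a = 4096*cos(210°) = -3547.2401
b = 4096*sin(210°) = -2048.0000

4096 cis(210°) = -3547.2401 - 2048.0000i


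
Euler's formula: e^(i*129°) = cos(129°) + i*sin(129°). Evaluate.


cos(129°) = -0.6293
sin(129°) = 0.7771

e^(i*129°) = -0.6293 + 0.7771i


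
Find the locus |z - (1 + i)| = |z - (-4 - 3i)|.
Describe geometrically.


Equal distances means the locus is the perpendicular bisector of z1 and z2.
Midpoint = ((1+(-4))/2, (1+(-3))/2) = (-1.5000, -1.0000)

Perpendicular bisector through (-1.5000, -1.0000)


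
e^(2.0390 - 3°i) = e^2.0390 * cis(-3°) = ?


e^2.0390 = 7.6829
cos(-3°) = 0.99863
sin(-3°) = -0.05234
Real = 7.6829*0.99863 = 7.6724
Imag = 7.6829*(-0.05234) = -0.4021

7.6724 - 0.4021i


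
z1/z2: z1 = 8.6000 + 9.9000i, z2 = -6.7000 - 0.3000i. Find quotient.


Conjugate of z2 = -6.7000 + 0.3000i
Numerator: (8.6000 + 9.9000i)(-6.7000 + 0.3000i) = -60.5900 - 63.7500i
Denominator: (-6.7)^2 + (-0.3)^2 = 44.98
Result = (-60.5900 - 63.7500i)/44.98

-1.3470 - 1.4173i


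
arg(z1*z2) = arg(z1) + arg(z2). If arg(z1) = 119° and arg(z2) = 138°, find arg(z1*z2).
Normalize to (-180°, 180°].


arg(z1*z2) = 119° + 138° = 257°
Normalized to (-180°, 180°]: -103°

-103°


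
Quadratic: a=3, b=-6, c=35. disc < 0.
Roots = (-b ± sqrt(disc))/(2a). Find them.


disc = (-6)^2 - 4*3*35 = 36 - 420 = -384
sqrt(|disc|) = sqrt(384) = 19.5959
Real part = 6/(2*3) = 1.0000
Imag part = 19.5959/(2*3) = 3.2660

1.0000 ± 3.2660i


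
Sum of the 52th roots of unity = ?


The sum of all 52th roots of unity is 0.
Geometric series: (1 - w^52)/(1 - w) = (1-1)/(1-w) = 0 since w^52 = 1, w ≠ 1.
Alternatively: coefficient of z^51 in z^52 - 1 is 0.

0


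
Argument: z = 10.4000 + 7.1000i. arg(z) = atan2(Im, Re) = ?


Re = 10.4, Im = 7.1
arg = atan2(7.1, 10.4) = 34.3211 degrees

arg(z) = 34.3211 degrees


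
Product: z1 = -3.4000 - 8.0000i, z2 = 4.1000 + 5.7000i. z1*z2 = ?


Real = -3.4*4.1 - (-8)*5.7 = -13.94 - (-45.6) = 31.66
Imag = -3.4*5.7 + 4.1*(-8) = -19.38 - (32.8) = -52.18

31.6600 - 52.1800i
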